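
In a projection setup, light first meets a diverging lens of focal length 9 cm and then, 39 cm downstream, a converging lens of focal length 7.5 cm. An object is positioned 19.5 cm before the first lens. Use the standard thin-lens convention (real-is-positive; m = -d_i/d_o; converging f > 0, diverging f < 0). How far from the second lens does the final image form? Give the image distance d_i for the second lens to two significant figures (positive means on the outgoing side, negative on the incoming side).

Lens 1: 1/d_i1 = 1/f_1 - 1/d_o1 = 1/(-9) - 1/19.5 = -0.16239 cm^-1, so d_i1 = -6.158 cm.
With d_i1 < 0 the first image is virtual and lies on the object side; the object distance for lens 2 is d_o2 = 39 - (-6.158) = 45.158 cm.
Lens 2: 1/d_i2 = 1/f_2 - 1/d_o2 = 1/7.5 - 1/(45.158) = 0.11119 cm^-1, so d_i2 = 8.994 cm.

9.0 cm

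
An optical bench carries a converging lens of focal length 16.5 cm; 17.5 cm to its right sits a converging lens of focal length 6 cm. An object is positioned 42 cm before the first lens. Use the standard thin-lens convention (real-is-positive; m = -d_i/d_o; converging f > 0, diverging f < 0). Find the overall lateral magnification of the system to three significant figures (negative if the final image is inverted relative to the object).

Applying the thin-lens equation to the first lens, 1/16.5 = 1/42 + 1/d_i1, which gives d_i1 = 27.176 cm.
Its lateral magnification is m_1 = -d_i1/d_o1 = -(27.176)/42 = -0.6471.
This image would form 27.176 cm past lens 1, i.e. 9.676 cm beyond lens 2, so it is a virtual object for lens 2: d_o2 = 17.5 - 27.176 = -9.676 cm.
Applying the thin-lens equation again with f_2 = 6 cm and d_o2 = -9.676 cm gives d_i2 = 3.704 cm.
m_2 = -(3.704)/(-9.676) = 0.3827.
The system's lateral magnification is m_1 m_2 = (-0.6471)(0.3827) = -0.2477.

-0.248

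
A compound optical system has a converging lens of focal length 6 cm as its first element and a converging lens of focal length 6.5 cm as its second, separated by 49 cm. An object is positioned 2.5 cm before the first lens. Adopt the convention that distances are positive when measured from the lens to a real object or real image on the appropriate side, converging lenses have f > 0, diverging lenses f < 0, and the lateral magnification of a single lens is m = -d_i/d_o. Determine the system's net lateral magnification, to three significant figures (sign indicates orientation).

-0.238

Applying the thin-lens equation to the first lens, 1/6 = 1/2.5 + 1/d_i1, which gives d_i1 = -4.286 cm.
Its lateral magnification is m_1 = -d_i1/d_o1 = -(-4.286)/2.5 = 1.7143.
The intermediate image is virtual, 4.286 cm to the left of lens 1, so d_o2 = L - d_i1 = 49 - (-4.286) = 53.286 cm.
Applying the thin-lens equation again with f_2 = 6.5 cm and d_o2 = 53.286 cm gives d_i2 = 7.403 cm.
m_2 = -(7.403)/(53.286) = -0.1389.
Overall magnification: m = m_1 m_2 = -0.2382.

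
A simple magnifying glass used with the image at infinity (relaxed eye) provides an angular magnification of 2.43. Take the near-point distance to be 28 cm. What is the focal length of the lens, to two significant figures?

12 cm

For the image at infinity, M = D/f.
f = D/M = 28/2.43 = 11.523 cm.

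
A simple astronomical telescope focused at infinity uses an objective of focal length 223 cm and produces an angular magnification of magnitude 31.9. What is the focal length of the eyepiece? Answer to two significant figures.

|M| = f_obj/f_eye, so f_eye = f_obj/|M| = 223/31.9 = 6.991 cm.

7.0 cm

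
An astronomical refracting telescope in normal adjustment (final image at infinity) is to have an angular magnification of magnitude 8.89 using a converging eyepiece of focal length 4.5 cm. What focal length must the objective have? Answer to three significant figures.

|M| = f_obj/|f_eye|, so f_obj = |M| x |f_eye| = 8.89 x 4.5 = 40.005 cm.

40.0 cm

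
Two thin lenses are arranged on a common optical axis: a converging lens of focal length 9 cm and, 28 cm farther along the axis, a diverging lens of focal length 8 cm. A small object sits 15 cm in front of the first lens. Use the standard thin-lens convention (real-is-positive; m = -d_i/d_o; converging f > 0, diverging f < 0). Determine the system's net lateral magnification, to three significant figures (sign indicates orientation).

First lens: d_i1 = 1/(1/9 - 1/15) = 22.500 cm.
m_1 = -(22.500)/15 = -1.5000.
The intermediate image is 22.500 cm to the right of lens 1, so d_o2 = L - d_i1 = 28 - 22.500 = 5.500 cm.
Second lens: d_i2 = 1/(1/(-8) - 1/(5.500)) = -3.259 cm.
m_2 = -(-3.259)/(5.500) = 0.5926.
Total m = m_1 x m_2 = (-1.5000)(0.5926) = -0.8889.

-0.889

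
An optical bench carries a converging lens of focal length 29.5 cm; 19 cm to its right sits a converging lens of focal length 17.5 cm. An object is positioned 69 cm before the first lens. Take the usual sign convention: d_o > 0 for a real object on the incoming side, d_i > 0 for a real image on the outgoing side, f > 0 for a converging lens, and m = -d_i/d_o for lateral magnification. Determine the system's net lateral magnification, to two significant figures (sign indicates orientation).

-0.26

First lens: d_i1 = 1/(1/29.5 - 1/69) = 51.532 cm.
m_1 = -(51.532)/69 = -0.7468.
Since 51.532 cm > 19 cm, the first image lies past the second lens and serves as a virtual object: d_o2 = L - d_i1 = -32.532 cm.
Second lens: d_i2 = 1/(1/17.5 - 1/(-32.532)) = 11.379 cm.
m_2 = -(11.379)/(-32.532) = 0.3498.
Total m = m_1 x m_2 = (-0.7468)(0.3498) = -0.2612.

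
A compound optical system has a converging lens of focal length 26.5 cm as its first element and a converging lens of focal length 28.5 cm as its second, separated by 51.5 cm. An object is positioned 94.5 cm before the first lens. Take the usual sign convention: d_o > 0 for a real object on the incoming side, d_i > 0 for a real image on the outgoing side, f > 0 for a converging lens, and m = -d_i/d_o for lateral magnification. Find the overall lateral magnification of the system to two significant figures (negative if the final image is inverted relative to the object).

First lens: d_i1 = 1/(1/26.5 - 1/94.5) = 36.827 cm.
m_1 = -(36.827)/94.5 = -0.3897.
Object distance for lens 2: d_o2 = 51.5 - 36.827 = 14.673 cm.
Second lens: d_i2 = 1/(1/28.5 - 1/(14.673)) = -30.243 cm.
m_2 = -(-30.243)/(14.673) = 2.0612.
Total m = m_1 x m_2 = (-0.3897)(2.0612) = -0.8032.

-0.80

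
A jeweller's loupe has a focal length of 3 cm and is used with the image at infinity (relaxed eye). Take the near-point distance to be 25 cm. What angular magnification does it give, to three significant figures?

8.33

M = D/f = 25/3 = 8.333.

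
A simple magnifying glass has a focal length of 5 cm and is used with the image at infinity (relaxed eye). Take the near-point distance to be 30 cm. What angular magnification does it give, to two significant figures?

M = D/f = 30/5 = 6.000.

6.0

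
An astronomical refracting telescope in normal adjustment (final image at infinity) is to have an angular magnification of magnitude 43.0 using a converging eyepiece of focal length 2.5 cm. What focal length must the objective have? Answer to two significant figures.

110 cm

|M| = f_obj/|f_eye|, so f_obj = |M| x |f_eye| = 43.0 x 2.5 = 107.500 cm.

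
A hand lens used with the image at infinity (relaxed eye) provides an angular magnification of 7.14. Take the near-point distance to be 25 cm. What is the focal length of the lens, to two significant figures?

3.5 cm

For the image at infinity, M = D/f.
f = D/M = 25/7.14 = 3.501 cm.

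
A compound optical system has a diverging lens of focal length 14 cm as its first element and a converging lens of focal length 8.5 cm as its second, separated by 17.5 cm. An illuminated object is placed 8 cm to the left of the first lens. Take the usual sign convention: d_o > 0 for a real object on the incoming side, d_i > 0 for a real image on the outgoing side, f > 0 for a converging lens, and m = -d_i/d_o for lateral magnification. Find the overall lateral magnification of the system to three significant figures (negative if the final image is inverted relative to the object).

Lens 1: 1/d_i1 = 1/f_1 - 1/d_o1 = 1/(-14) - 1/8 = -0.19643 cm^-1, so d_i1 = -5.091 cm.
m_1 = -(-5.091)/8 = 0.6364.
With d_i1 < 0 the first image is virtual and lies on the object side; the object distance for lens 2 is d_o2 = 17.5 - (-5.091) = 22.591 cm.
Lens 2: 1/d_i2 = 1/f_2 - 1/d_o2 = 1/8.5 - 1/(22.591) = 0.07338 cm^-1, so d_i2 = 13.627 cm.
m_2 = -(13.627)/(22.591) = -0.6032.
Overall magnification: m = m_1 m_2 = -0.3839.

-0.384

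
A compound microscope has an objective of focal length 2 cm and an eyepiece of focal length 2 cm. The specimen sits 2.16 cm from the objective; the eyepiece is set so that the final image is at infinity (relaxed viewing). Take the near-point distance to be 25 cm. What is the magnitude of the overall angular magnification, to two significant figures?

Objective: 1/d_i = 1/f_obj - 1/d_o = 1/2 - 1/2.16 = 0.03704 cm^-1, so d_i = 27.000 cm.
m_obj = -d_i/d_o = -27.000/2.16 = -12.500.
Eyepiece angular magnification (image at infinity): M_eye = D/f_e = 25/2 = 12.500.
Overall M = m_obj x M_eye = (-12.500)(12.500) = -156.25.
|M| = 156.25.

160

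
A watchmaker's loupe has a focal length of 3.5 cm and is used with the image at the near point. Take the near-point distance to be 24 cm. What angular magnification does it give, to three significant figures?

7.86

M = 1 + D/f = 1 + 24/3.5 = 7.857.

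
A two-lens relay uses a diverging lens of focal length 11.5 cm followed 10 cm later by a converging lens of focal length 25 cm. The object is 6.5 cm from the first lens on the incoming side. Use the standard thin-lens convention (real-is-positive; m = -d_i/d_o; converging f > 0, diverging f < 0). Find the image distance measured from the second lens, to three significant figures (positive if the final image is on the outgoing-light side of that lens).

First lens: d_i1 = 1/(1/(-11.5) - 1/6.5) = -4.153 cm.
With d_i1 < 0 the first image is virtual and lies on the object side; the object distance for lens 2 is d_o2 = 10 - (-4.153) = 14.153 cm.
Second lens: d_i2 = 1/(1/25 - 1/(14.153)) = -32.618 cm.

-32.6 cm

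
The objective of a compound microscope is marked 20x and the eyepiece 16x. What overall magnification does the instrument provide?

320

The overall magnification of a compound microscope is the product of the objective and eyepiece magnifications:
M = M_obj x M_eye = 20 x 16 = 320.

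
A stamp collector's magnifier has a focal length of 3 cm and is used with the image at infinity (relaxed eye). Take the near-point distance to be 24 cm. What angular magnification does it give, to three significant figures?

M = D/f = 24/3 = 8.000.

8.00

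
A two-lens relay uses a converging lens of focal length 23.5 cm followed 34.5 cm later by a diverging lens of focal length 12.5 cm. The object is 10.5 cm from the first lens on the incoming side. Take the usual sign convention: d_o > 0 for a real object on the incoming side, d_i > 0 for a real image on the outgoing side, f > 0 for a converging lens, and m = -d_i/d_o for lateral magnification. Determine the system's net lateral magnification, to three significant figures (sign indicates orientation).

0.342

Applying the thin-lens equation to the first lens, 1/23.5 = 1/10.5 + 1/d_i1, which gives d_i1 = -18.981 cm.
Its lateral magnification is m_1 = -d_i1/d_o1 = -(-18.981)/10.5 = 1.8077.
The intermediate image is virtual, 18.981 cm to the left of lens 1, so d_o2 = L - d_i1 = 34.5 - (-18.981) = 53.481 cm.
Applying the thin-lens equation again with f_2 = -12.5 cm and d_o2 = 53.481 cm gives d_i2 = -10.132 cm.
m_2 = -(-10.132)/(53.481) = 0.1894.
Overall magnification: m = m_1 m_2 = 0.3425.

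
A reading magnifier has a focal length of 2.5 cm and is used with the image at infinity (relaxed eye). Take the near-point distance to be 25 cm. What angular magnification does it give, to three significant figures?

M = D/f = 25/2.5 = 10.000.

10.0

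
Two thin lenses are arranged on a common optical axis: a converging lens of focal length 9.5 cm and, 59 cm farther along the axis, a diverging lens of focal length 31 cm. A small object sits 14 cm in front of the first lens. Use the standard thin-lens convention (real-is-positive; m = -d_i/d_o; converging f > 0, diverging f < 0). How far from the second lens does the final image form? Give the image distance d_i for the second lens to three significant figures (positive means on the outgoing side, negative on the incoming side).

-15.1 cm

First lens: d_i1 = 1/(1/9.5 - 1/14) = 29.556 cm.
Object distance for lens 2: d_o2 = 59 - 29.556 = 29.444 cm.
Second lens: d_i2 = 1/(1/(-31) - 1/(29.444)) = -15.101 cm.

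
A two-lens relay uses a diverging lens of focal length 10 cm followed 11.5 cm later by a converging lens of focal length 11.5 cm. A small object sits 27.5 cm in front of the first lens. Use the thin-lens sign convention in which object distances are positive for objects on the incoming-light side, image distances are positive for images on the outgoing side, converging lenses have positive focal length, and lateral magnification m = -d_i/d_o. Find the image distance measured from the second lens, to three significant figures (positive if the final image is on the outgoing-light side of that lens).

First lens: d_i1 = 1/(1/(-10) - 1/27.5) = -7.333 cm.
The intermediate image is virtual, 7.333 cm to the left of lens 1, so d_o2 = L - d_i1 = 11.5 - (-7.333) = 18.833 cm.
Second lens: d_i2 = 1/(1/11.5 - 1/(18.833)) = 29.534 cm.

29.5 cm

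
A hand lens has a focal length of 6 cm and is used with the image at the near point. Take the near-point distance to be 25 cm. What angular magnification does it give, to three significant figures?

5.17

M = 1 + D/f = 1 + 25/6 = 5.167.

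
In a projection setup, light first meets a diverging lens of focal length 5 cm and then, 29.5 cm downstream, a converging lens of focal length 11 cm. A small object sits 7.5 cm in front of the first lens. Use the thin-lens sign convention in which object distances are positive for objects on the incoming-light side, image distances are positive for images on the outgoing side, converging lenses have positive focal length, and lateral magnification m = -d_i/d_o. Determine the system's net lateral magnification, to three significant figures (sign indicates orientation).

Applying the thin-lens equation to the first lens, 1/(-5) = 1/7.5 + 1/d_i1, which gives d_i1 = -3.000 cm.
Its lateral magnification is m_1 = -d_i1/d_o1 = -(-3.000)/7.5 = 0.4000.
With d_i1 < 0 the first image is virtual and lies on the object side; the object distance for lens 2 is d_o2 = 29.5 - (-3.000) = 32.500 cm.
Applying the thin-lens equation again with f_2 = 11 cm and d_o2 = 32.500 cm gives d_i2 = 16.628 cm.
m_2 = -(16.628)/(32.500) = -0.5116.
The system's lateral magnification is m_1 m_2 = (0.4000)(-0.5116) = -0.2047.

-0.205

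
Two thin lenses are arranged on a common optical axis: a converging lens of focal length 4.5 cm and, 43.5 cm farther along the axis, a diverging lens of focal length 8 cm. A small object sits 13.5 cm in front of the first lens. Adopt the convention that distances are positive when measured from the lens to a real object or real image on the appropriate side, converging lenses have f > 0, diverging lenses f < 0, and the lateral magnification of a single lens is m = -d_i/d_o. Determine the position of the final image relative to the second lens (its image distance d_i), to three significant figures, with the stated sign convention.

Applying the thin-lens equation to the first lens, 1/4.5 = 1/13.5 + 1/d_i1, which gives d_i1 = 6.750 cm.
That image sits 36.750 cm in front of the second lens, so d_o2 = 36.750 cm.
Applying the thin-lens equation again with f_2 = -8 cm and d_o2 = 36.750 cm gives d_i2 = -6.570 cm.

-6.57 cm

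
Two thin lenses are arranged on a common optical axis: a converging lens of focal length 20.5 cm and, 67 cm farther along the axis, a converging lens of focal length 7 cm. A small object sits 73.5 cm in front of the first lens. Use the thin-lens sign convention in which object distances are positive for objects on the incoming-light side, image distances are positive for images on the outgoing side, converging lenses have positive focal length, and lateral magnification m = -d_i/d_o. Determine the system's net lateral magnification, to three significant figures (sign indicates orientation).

Lens 1: 1/d_i1 = 1/f_1 - 1/d_o1 = 1/20.5 - 1/73.5 = 0.03518 cm^-1, so d_i1 = 28.429 cm.
m_1 = -(28.429)/73.5 = -0.3868.
That image sits 38.571 cm in front of the second lens, so d_o2 = 38.571 cm.
Lens 2: 1/d_i2 = 1/f_2 - 1/d_o2 = 1/7 - 1/(38.571) = 0.11693 cm^-1, so d_i2 = 8.552 cm.
m_2 = -(8.552)/(38.571) = -0.2217.
The system's lateral magnification is m_1 m_2 = (-0.3868)(-0.2217) = 0.0858.

0.0858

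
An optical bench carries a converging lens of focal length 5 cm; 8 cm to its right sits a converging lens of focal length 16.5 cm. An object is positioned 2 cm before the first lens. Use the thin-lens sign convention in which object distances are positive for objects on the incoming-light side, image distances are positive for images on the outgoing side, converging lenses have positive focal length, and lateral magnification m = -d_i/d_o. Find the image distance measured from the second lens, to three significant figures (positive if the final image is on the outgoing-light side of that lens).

-36.2 cm

First lens: d_i1 = 1/(1/5 - 1/2) = -3.333 cm.
The intermediate image is virtual, 3.333 cm to the left of lens 1, so d_o2 = L - d_i1 = 8 - (-3.333) = 11.333 cm.
Second lens: d_i2 = 1/(1/16.5 - 1/(11.333)) = -36.194 cm.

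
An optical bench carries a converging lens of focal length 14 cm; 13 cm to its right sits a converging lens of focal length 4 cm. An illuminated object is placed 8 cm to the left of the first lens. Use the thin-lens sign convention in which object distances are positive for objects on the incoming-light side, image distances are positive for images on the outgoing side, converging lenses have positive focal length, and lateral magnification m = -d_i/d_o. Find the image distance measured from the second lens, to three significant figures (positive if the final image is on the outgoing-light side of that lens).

Applying the thin-lens equation to the first lens, 1/14 = 1/8 + 1/d_i1, which gives d_i1 = -18.667 cm.
With d_i1 < 0 the first image is virtual and lies on the object side; the object distance for lens 2 is d_o2 = 13 - (-18.667) = 31.667 cm.
Applying the thin-lens equation again with f_2 = 4 cm and d_o2 = 31.667 cm gives d_i2 = 4.578 cm.

4.58 cm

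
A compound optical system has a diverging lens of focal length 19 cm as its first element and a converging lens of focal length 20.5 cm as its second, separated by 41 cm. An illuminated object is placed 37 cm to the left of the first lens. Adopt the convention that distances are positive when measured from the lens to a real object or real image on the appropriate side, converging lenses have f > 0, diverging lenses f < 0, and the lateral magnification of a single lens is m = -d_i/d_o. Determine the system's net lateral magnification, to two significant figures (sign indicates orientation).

First lens: d_i1 = 1/(1/(-19) - 1/37) = -12.554 cm.
m_1 = -(-12.554)/37 = 0.3393.
With d_i1 < 0 the first image is virtual and lies on the object side; the object distance for lens 2 is d_o2 = 41 - (-12.554) = 53.554 cm.
Second lens: d_i2 = 1/(1/20.5 - 1/(53.554)) = 33.214 cm.
m_2 = -(33.214)/(53.554) = -0.6202.
Overall magnification: m = m_1 m_2 = -0.2104.

-0.21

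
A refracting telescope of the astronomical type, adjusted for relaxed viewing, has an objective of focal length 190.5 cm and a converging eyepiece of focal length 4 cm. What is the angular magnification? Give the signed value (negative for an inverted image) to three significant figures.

-47.6

M = -f_obj/f_eye = -190.5/(4) = -47.625.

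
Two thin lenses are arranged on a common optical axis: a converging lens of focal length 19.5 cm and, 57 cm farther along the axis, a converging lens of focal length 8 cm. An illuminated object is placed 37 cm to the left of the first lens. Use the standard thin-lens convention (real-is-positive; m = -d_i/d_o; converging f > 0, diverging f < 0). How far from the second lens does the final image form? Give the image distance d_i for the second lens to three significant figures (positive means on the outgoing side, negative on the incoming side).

Lens 1: 1/d_i1 = 1/f_1 - 1/d_o1 = 1/19.5 - 1/37 = 0.02426 cm^-1, so d_i1 = 41.229 cm.
Object distance for lens 2: d_o2 = 57 - 41.229 = 15.771 cm.
Lens 2: 1/d_i2 = 1/f_2 - 1/d_o2 = 1/8 - 1/(15.771) = 0.06159 cm^-1, so d_i2 = 16.235 cm.

16.2 cm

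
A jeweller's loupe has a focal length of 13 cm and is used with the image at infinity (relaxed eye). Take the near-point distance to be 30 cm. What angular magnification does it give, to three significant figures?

M = D/f = 30/13 = 2.308.

2.31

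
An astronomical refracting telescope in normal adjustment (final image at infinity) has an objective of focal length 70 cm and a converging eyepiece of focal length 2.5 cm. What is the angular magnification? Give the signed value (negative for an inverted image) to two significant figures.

M = -f_obj/f_eye = -70/(2.5) = -28.000.

-28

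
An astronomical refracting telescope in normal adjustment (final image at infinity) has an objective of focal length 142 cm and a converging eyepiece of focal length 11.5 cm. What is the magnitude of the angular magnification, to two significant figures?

12

|M| = f_obj/|f_eye| = 142/11.5 = 12.348.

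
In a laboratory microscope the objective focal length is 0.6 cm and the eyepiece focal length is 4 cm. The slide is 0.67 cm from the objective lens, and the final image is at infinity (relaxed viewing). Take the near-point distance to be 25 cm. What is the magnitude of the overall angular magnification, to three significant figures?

Objective: 1/d_i = 1/f_obj - 1/d_o = 1/0.6 - 1/0.67 = 0.17413 cm^-1, so d_i = 5.743 cm.
m_obj = -d_i/d_o = -5.743/0.67 = -8.571.
Eyepiece angular magnification (image at infinity): M_eye = D/f_e = 25/4 = 6.250.
Overall M = m_obj x M_eye = (-8.571)(6.250) = -53.57.
|M| = 53.57.

53.6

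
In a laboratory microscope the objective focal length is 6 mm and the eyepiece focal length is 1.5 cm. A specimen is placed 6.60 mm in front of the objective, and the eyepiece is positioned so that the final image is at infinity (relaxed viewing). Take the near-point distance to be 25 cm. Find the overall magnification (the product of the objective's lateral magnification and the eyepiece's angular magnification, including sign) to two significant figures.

Convert to cm: f_obj = 6 mm = 0.6 cm; d_o = 6.60 mm = 0.66 cm.
Objective: 1/d_i = 1/f_obj - 1/d_o = 1/0.6 - 1/0.66 = 0.15152 cm^-1, so d_i = 6.600 cm.
m_obj = -d_i/d_o = -6.600/0.66 = -10.000.
Eyepiece angular magnification (image at infinity): M_eye = D/f_e = 25/1.5 = 16.667.
Overall M = m_obj x M_eye = (-10.000)(16.667) = -166.67.

-170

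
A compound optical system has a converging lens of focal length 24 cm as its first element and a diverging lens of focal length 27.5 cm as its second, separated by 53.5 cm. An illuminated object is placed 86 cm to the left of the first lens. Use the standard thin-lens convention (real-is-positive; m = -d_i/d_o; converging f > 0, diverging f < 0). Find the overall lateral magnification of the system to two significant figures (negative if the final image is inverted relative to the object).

Lens 1: 1/d_i1 = 1/f_1 - 1/d_o1 = 1/24 - 1/86 = 0.03004 cm^-1, so d_i1 = 33.290 cm.
m_1 = -(33.290)/86 = -0.3871.
Object distance for lens 2: d_o2 = 53.5 - 33.290 = 20.210 cm.
Lens 2: 1/d_i2 = 1/f_2 - 1/d_o2 = 1/(-27.5) - 1/(20.210) = -0.08584 cm^-1, so d_i2 = -11.649 cm.
m_2 = -(-11.649)/(20.210) = 0.5764.
The system's lateral magnification is m_1 m_2 = (-0.3871)(0.5764) = -0.2231.

-0.22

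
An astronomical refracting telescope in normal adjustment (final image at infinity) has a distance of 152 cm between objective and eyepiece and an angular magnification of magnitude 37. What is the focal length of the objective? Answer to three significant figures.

148 cm

In normal adjustment the tube length equals f_obj + f_eye and |M| = f_obj/f_eye.
So f_obj = 37 f_eye and 37 f_eye + f_eye = 152 cm, giving f_eye = 152/38 = 4.000 cm and f_obj = 148.000 cm.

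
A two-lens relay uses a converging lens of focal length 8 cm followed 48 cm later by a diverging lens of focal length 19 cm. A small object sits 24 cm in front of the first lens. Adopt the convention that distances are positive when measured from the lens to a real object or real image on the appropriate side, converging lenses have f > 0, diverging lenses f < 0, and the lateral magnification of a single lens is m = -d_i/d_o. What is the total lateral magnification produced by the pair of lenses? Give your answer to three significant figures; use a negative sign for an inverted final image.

-0.173

Lens 1: 1/d_i1 = 1/f_1 - 1/d_o1 = 1/8 - 1/24 = 0.08333 cm^-1, so d_i1 = 12.000 cm.
m_1 = -(12.000)/24 = -0.5000.
The intermediate image is 12.000 cm to the right of lens 1, so d_o2 = L - d_i1 = 48 - 12.000 = 36.000 cm.
Lens 2: 1/d_i2 = 1/f_2 - 1/d_o2 = 1/(-19) - 1/(36.000) = -0.08041 cm^-1, so d_i2 = -12.436 cm.
m_2 = -(-12.436)/(36.000) = 0.3455.
The system's lateral magnification is m_1 m_2 = (-0.5000)(0.3455) = -0.1727.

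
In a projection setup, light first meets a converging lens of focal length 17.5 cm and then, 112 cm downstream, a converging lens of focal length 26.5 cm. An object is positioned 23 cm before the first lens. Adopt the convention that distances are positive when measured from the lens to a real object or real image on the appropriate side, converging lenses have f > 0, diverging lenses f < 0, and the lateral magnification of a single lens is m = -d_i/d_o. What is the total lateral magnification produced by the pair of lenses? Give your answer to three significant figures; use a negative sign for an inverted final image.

Lens 1: 1/d_i1 = 1/f_1 - 1/d_o1 = 1/17.5 - 1/23 = 0.01366 cm^-1, so d_i1 = 73.182 cm.
m_1 = -(73.182)/23 = -3.1818.
The intermediate image is 73.182 cm to the right of lens 1, so d_o2 = L - d_i1 = 112 - 73.182 = 38.818 cm.
Lens 2: 1/d_i2 = 1/f_2 - 1/d_o2 = 1/26.5 - 1/(38.818) = 0.01197 cm^-1, so d_i2 = 83.509 cm.
m_2 = -(83.509)/(38.818) = -2.1513.
Total m = m_1 x m_2 = (-3.1818)(-2.1513) = 6.8450.

6.85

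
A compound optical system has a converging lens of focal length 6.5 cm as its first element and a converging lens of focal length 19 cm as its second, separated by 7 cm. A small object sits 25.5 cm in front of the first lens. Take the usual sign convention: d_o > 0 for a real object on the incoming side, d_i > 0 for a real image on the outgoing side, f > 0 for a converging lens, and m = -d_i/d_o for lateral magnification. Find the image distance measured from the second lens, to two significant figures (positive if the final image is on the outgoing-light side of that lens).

1.6 cm

Applying the thin-lens equation to the first lens, 1/6.5 = 1/25.5 + 1/d_i1, which gives d_i1 = 8.724 cm.
This image would form 8.724 cm past lens 1, i.e. 1.724 cm beyond lens 2, so it is a virtual object for lens 2: d_o2 = 7 - 8.724 = -1.724 cm.
Applying the thin-lens equation again with f_2 = 19 cm and d_o2 = -1.724 cm gives d_i2 = 1.580 cm.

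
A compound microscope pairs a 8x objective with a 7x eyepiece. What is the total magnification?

56

The overall magnification of a compound microscope is the product of the objective and eyepiece magnifications:
M = M_obj x M_eye = 8 x 7 = 56.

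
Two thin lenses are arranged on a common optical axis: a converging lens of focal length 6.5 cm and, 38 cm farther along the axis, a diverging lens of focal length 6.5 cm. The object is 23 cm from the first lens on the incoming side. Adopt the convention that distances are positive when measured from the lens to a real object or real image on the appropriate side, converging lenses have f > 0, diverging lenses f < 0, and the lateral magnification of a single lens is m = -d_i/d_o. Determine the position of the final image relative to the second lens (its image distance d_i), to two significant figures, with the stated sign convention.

First lens: d_i1 = 1/(1/6.5 - 1/23) = 9.061 cm.
That image sits 28.939 cm in front of the second lens, so d_o2 = 28.939 cm.
Second lens: d_i2 = 1/(1/(-6.5) - 1/(28.939)) = -5.308 cm.

-5.3 cm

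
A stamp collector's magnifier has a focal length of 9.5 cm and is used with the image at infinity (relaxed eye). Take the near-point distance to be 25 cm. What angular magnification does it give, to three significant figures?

M = D/f = 25/9.5 = 2.632.

2.63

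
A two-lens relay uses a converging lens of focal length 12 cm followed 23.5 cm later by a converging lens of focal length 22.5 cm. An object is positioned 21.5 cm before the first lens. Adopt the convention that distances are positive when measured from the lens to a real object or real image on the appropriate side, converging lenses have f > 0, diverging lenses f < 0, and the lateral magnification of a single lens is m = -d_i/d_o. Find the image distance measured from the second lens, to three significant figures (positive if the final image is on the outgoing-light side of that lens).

Lens 1: 1/d_i1 = 1/f_1 - 1/d_o1 = 1/12 - 1/21.5 = 0.03682 cm^-1, so d_i1 = 27.158 cm.
Since 27.158 cm > 23.5 cm, the first image lies past the second lens and serves as a virtual object: d_o2 = L - d_i1 = -3.658 cm.
Lens 2: 1/d_i2 = 1/f_2 - 1/d_o2 = 1/22.5 - 1/(-3.658) = 0.31783 cm^-1, so d_i2 = 3.146 cm.

3.15 cm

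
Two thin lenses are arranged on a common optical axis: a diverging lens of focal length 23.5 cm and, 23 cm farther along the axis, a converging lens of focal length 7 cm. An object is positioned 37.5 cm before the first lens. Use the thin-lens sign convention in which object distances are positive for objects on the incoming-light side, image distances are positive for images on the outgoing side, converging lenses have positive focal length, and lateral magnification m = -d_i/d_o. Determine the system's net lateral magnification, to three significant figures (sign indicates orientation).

-0.0886

Lens 1: 1/d_i1 = 1/f_1 - 1/d_o1 = 1/(-23.5) - 1/37.5 = -0.06922 cm^-1, so d_i1 = -14.447 cm.
m_1 = -(-14.447)/37.5 = 0.3852.
With d_i1 < 0 the first image is virtual and lies on the object side; the object distance for lens 2 is d_o2 = 23 - (-14.447) = 37.447 cm.
Lens 2: 1/d_i2 = 1/f_2 - 1/d_o2 = 1/7 - 1/(37.447) = 0.11615 cm^-1, so d_i2 = 8.609 cm.
m_2 = -(8.609)/(37.447) = -0.2299.
Overall magnification: m = m_1 m_2 = -0.0886.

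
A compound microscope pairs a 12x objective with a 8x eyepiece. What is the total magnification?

The overall magnification of a compound microscope is the product of the objective and eyepiece magnifications:
M = M_obj x M_eye = 12 x 8 = 96.

96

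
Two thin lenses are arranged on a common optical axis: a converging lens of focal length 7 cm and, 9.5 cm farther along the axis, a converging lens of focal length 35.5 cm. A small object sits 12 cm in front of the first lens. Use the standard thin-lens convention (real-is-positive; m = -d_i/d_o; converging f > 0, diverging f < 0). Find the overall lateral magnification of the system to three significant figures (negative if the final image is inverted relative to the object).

-1.16

Applying the thin-lens equation to the first lens, 1/7 = 1/12 + 1/d_i1, which gives d_i1 = 16.800 cm.
Its lateral magnification is m_1 = -d_i1/d_o1 = -(16.800)/12 = -1.4000.
This image would form 16.800 cm past lens 1, i.e. 7.300 cm beyond lens 2, so it is a virtual object for lens 2: d_o2 = 9.5 - 16.800 = -7.300 cm.
Applying the thin-lens equation again with f_2 = 35.5 cm and d_o2 = -7.300 cm gives d_i2 = 6.055 cm.
m_2 = -(6.055)/(-7.300) = 0.8294.
Total m = m_1 x m_2 = (-1.4000)(0.8294) = -1.1612.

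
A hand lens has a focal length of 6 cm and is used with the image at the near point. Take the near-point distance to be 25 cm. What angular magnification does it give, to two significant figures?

5.2

M = 1 + D/f = 1 + 25/6 = 5.167.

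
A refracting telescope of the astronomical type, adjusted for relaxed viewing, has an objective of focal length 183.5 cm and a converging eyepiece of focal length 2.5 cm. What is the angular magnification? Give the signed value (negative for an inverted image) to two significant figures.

-73

M = -f_obj/f_eye = -183.5/(2.5) = -73.400.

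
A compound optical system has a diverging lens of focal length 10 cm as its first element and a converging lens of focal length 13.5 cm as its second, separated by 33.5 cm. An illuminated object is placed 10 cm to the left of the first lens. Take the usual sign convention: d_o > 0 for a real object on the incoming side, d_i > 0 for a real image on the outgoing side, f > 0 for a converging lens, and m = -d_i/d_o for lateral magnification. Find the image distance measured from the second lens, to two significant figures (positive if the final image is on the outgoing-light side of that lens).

21 cm

Applying the thin-lens equation to the first lens, 1/(-10) = 1/10 + 1/d_i1, which gives d_i1 = -5.000 cm.
The intermediate image is virtual, 5.000 cm to the left of lens 1, so d_o2 = L - d_i1 = 33.5 - (-5.000) = 38.500 cm.
Applying the thin-lens equation again with f_2 = 13.5 cm and d_o2 = 38.500 cm gives d_i2 = 20.790 cm.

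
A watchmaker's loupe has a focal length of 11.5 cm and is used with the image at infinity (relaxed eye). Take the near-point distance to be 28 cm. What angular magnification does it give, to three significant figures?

2.43

M = D/f = 28/11.5 = 2.435.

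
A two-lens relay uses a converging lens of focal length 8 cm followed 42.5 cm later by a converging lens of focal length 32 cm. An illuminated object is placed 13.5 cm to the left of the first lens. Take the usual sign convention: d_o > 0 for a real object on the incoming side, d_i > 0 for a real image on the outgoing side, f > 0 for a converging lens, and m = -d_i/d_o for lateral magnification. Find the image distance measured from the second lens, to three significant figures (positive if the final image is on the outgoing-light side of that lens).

-80.1 cm

First lens: d_i1 = 1/(1/8 - 1/13.5) = 19.636 cm.
That image sits 22.864 cm in front of the second lens, so d_o2 = 22.864 cm.
Second lens: d_i2 = 1/(1/32 - 1/(22.864)) = -80.080 cm.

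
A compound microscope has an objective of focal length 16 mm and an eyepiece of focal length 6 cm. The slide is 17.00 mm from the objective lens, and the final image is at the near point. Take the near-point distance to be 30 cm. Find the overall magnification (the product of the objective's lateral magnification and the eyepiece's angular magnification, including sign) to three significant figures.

-96.0

Convert to cm: f_obj = 16 mm = 1.6 cm; d_o = 17.00 mm = 1.70 cm.
Objective: 1/d_i = 1/f_obj - 1/d_o = 1/1.6 - 1/1.70 = 0.03676 cm^-1, so d_i = 27.200 cm.
m_obj = -d_i/d_o = -27.200/1.70 = -16.000.
Eyepiece angular magnification (image at near point): M_eye = 1 + D/f_e = 1 + 30/6 = 6.000.
Overall M = m_obj x M_eye = (-16.000)(6.000) = -96.00.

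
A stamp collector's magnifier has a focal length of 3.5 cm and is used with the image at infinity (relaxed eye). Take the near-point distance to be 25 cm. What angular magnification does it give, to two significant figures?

M = D/f = 25/3.5 = 7.143.

7.1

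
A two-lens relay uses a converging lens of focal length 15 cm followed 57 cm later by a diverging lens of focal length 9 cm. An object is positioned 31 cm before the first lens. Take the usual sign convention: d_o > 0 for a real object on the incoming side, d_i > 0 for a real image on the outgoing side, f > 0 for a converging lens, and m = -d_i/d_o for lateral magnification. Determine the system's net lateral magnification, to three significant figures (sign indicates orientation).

-0.228

First lens: d_i1 = 1/(1/15 - 1/31) = 29.062 cm.
m_1 = -(29.062)/31 = -0.9375.
The intermediate image is 29.062 cm to the right of lens 1, so d_o2 = L - d_i1 = 57 - 29.062 = 27.938 cm.
Second lens: d_i2 = 1/(1/(-9) - 1/(27.938)) = -6.807 cm.
m_2 = -(-6.807)/(27.938) = 0.2437.
The system's lateral magnification is m_1 m_2 = (-0.9375)(0.2437) = -0.2284.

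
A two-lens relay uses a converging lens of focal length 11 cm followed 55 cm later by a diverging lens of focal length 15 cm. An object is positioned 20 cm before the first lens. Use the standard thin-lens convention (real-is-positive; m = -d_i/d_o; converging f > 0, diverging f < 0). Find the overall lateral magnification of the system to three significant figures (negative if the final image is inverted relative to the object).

Applying the thin-lens equation to the first lens, 1/11 = 1/20 + 1/d_i1, which gives d_i1 = 24.444 cm.
Its lateral magnification is m_1 = -d_i1/d_o1 = -(24.444)/20 = -1.2222.
That image sits 30.556 cm in front of the second lens, so d_o2 = 30.556 cm.
Applying the thin-lens equation again with f_2 = -15 cm and d_o2 = 30.556 cm gives d_i2 = -10.061 cm.
m_2 = -(-10.061)/(30.556) = 0.3293.
Total m = m_1 x m_2 = (-1.2222)(0.3293) = -0.4024.

-0.402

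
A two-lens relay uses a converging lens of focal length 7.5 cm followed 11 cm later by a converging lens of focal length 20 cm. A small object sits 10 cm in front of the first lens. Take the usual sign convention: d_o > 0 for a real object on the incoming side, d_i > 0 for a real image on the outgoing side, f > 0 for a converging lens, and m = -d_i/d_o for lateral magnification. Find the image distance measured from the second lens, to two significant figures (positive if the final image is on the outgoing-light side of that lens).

Applying the thin-lens equation to the first lens, 1/7.5 = 1/10 + 1/d_i1, which gives d_i1 = 30.000 cm.
This image would form 30.000 cm past lens 1, i.e. 19.000 cm beyond lens 2, so it is a virtual object for lens 2: d_o2 = 11 - 30.000 = -19.000 cm.
Applying the thin-lens equation again with f_2 = 20 cm and d_o2 = -19.000 cm gives d_i2 = 9.744 cm.

9.7 cm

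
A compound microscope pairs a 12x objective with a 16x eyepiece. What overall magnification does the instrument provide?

The overall magnification of a compound microscope is the product of the objective and eyepiece magnifications:
M = M_obj x M_eye = 12 x 16 = 192.

192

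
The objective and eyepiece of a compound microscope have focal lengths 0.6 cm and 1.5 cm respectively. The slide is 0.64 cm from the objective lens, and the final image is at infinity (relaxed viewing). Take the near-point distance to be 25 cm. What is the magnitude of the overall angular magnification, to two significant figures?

250

Objective: 1/d_i = 1/f_obj - 1/d_o = 1/0.6 - 1/0.64 = 0.10417 cm^-1, so d_i = 9.600 cm.
m_obj = -d_i/d_o = -9.600/0.64 = -15.000.
Eyepiece angular magnification (image at infinity): M_eye = D/f_e = 25/1.5 = 16.667.
Overall M = m_obj x M_eye = (-15.000)(16.667) = -250.00.
|M| = 250.00.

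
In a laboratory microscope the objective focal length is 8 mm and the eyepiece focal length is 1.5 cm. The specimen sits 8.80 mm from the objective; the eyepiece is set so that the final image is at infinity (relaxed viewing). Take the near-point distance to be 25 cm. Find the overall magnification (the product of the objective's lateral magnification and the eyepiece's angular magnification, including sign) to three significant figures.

Convert to cm: f_obj = 8 mm = 0.8 cm; d_o = 8.80 mm = 0.88 cm.
Objective: 1/d_i = 1/f_obj - 1/d_o = 1/0.8 - 1/0.88 = 0.11364 cm^-1, so d_i = 8.800 cm.
m_obj = -d_i/d_o = -8.800/0.88 = -10.000.
Eyepiece angular magnification (image at infinity): M_eye = D/f_e = 25/1.5 = 16.667.
Overall M = m_obj x M_eye = (-10.000)(16.667) = -166.67.

-167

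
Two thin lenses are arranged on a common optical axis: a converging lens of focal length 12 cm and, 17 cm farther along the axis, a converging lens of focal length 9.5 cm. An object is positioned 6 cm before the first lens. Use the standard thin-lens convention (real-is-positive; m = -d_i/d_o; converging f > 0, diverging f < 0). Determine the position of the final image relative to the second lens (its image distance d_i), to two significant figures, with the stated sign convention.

Applying the thin-lens equation to the first lens, 1/12 = 1/6 + 1/d_i1, which gives d_i1 = -12.000 cm.
With d_i1 < 0 the first image is virtual and lies on the object side; the object distance for lens 2 is d_o2 = 17 - (-12.000) = 29.000 cm.
Applying the thin-lens equation again with f_2 = 9.5 cm and d_o2 = 29.000 cm gives d_i2 = 14.128 cm.

14 cm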